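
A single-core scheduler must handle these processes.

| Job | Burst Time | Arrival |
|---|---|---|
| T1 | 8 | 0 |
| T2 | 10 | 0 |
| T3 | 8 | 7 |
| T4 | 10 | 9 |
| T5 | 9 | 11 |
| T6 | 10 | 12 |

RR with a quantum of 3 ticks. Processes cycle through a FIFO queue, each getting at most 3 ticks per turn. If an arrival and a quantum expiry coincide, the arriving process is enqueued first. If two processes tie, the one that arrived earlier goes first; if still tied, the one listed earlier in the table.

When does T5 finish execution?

Gantt: | T1 0-3 | T2 3-6 | T1 6-9 | T2 9-12 | T3 12-15 | T4 15-18 | T1 18-20 | T5 20-23 | T6 23-26 | T2 26-29 | T3 29-32 | T4 32-35 | T5 35-38 | T6 38-41 | T2 41-42 | T3 42-44 | T4 44-47 | T5 47-50 | T6 50-53 | T4 53-54 | T6 54-55 |
Completion: T1=20  T2=42  T3=44  T4=54  T5=50  T6=55
Turnaround (C−A): T1=20  T2=42  T3=37  T4=45  T5=39  T6=43

50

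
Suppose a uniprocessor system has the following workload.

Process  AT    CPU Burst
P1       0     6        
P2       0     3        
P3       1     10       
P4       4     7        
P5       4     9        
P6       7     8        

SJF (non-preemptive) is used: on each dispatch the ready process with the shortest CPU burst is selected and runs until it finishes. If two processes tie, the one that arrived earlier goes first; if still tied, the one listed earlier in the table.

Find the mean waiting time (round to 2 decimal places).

11.50

Timeline: | P2 0-3 | P1 3-9 | P4 9-16 | P6 16-24 | P5 24-33 | P3 33-43 |
Completion: P1=9  P2=3  P3=43  P4=16  P5=33  P6=24
Waiting times: P1=3, P2=0, P3=32, P4=5, P5=20, P6=9
Average waiting = (3+0+32+5+20+9) / 6 = 69/6 = 11.50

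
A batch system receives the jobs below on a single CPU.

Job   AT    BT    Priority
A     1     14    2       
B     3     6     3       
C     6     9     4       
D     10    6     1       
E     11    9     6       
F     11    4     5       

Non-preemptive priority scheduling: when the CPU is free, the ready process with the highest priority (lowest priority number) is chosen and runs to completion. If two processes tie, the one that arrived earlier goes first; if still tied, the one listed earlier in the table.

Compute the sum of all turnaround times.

146

Schedule: | idle 0-1 | A 1-15 | D 15-21 | B 21-27 | C 27-36 | F 36-40 | E 40-49 |
Completion: A=15  B=27  C=36  D=21  E=49  F=40
Turnaround = completion − arrival: A=14, B=24, C=30, D=11, E=38, F=29
Total turnaround = 14 + 24 + 30 + 11 + 38 + 29 = 146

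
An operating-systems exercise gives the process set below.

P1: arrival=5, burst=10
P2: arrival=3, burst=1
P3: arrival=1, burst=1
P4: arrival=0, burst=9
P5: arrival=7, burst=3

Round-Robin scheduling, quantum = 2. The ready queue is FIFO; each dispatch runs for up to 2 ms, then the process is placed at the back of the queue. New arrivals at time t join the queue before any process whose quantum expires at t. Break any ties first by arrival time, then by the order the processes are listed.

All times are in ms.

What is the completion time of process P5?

17

Timeline: | P4 0-2 | P3 2-3 | P4 3-5 | P2 5-6 | P1 6-8 | P4 8-10 | P5 10-12 | P1 12-14 | P4 14-16 | P5 16-17 | P1 17-19 | P4 19-20 | P1 20-24 |
Completion: P1=24  P2=6  P3=3  P4=20  P5=17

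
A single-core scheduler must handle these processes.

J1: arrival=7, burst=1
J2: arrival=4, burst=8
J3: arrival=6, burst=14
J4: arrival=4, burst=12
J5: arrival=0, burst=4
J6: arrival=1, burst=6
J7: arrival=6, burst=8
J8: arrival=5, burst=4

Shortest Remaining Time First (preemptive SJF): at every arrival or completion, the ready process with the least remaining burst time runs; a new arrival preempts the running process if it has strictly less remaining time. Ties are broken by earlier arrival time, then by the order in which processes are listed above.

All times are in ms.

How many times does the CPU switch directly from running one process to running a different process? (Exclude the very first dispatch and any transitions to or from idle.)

9

Gantt: | J5 0-4 | J6 4-5 | J8 5-7 | J1 7-8 | J8 8-10 | J6 10-15 | J2 15-23 | J7 23-31 | J4 31-43 | J3 43-57 |
Completion: J1=8  J2=23  J3=57  J4=43  J5=4  J6=15  J7=31  J8=10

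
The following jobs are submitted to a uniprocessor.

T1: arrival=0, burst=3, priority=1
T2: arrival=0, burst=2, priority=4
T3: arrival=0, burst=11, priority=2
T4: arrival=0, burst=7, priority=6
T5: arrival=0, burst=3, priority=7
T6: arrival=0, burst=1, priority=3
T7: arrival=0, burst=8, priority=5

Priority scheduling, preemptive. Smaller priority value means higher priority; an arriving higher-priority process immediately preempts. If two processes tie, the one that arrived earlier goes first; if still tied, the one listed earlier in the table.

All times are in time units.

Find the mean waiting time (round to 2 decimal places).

Gantt: | T1 0-3 | T3 3-14 | T6 14-15 | T2 15-17 | T7 17-25 | T4 25-32 | T5 32-35 |
Completion: T1=3  T2=17  T3=14  T4=32  T5=35  T6=15  T7=25
Waiting times: T1=0, T2=15, T3=3, T4=25, T5=32, T6=14, T7=17
Average waiting = (0+15+3+25+32+14+17) / 7 = 106/7 = 15.14

15.14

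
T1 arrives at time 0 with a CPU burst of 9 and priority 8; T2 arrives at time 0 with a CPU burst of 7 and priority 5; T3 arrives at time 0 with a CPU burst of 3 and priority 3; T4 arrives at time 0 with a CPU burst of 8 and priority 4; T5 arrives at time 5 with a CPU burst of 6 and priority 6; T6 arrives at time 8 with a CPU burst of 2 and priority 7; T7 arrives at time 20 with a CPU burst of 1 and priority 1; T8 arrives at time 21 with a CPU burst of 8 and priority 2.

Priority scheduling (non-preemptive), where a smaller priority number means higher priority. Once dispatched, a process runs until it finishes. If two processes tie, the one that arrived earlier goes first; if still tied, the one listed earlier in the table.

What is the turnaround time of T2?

18

Gantt: | T3 0-3 | T4 3-11 | T2 11-18 | T5 18-24 | T7 24-25 | T8 25-33 | T6 33-35 | T1 35-44 |
Completion: T1=44  T2=18  T3=3  T4=11  T5=24  T6=35  T7=25  T8=33
Turnaround (C−A): T1=44  T2=18  T3=3  T4=11  T5=19  T6=27  T7=5  T8=12
Turnaround(T2) = completion − arrival = 18 − 0 = 18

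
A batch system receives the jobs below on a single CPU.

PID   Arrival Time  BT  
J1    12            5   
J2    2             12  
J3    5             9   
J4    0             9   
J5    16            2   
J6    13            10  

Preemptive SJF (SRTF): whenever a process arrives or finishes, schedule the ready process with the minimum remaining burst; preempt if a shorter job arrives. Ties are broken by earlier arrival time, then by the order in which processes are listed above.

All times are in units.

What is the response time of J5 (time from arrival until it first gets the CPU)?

1

Timeline: | J4 0-9 | J3 9-12 | J1 12-17 | J5 17-19 | J3 19-25 | J6 25-35 | J2 35-47 |
Completion: J1=17  J2=47  J3=25  J4=9  J5=19  J6=35
Turnaround (C−A): J1=5  J2=45  J3=20  J4=9  J5=3  J6=22
Response(J5) = first start − arrival = 17 − 16 = 1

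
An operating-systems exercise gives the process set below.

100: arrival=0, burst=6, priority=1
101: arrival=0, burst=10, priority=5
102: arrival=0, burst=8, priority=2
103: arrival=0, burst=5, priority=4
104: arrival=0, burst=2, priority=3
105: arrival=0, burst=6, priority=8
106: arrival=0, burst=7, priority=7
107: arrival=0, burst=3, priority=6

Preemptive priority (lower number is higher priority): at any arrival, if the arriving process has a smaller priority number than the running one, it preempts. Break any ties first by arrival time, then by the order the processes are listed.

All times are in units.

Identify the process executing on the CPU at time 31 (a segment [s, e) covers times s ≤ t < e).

107

Gantt: | 100 0-6 | 102 6-14 | 104 14-16 | 103 16-21 | 101 21-31 | 107 31-34 | 106 34-41 | 105 41-47 |
Completion: 100=6  101=31  102=14  103=21  104=16  105=47  106=41  107=34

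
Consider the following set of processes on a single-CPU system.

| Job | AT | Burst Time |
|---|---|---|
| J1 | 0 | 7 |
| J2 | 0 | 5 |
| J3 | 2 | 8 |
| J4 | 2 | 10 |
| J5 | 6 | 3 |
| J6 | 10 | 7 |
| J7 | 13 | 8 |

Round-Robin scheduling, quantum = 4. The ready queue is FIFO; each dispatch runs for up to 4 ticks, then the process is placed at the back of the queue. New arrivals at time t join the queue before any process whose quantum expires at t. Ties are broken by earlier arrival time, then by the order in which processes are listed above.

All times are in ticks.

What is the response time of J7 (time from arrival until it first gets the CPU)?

18

Schedule: | J1 0-4 | J2 4-8 | J3 8-12 | J4 12-16 | J1 16-19 | J5 19-22 | J2 22-23 | J6 23-27 | J3 27-31 | J7 31-35 | J4 35-39 | J6 39-42 | J7 42-46 | J4 46-48 |
Completion: J1=19  J2=23  J3=31  J4=48  J5=22  J6=42  J7=46
Turnaround (C−A): J1=19  J2=23  J3=29  J4=46  J5=16  J6=32  J7=33
Response(J7) = first start − arrival = 31 − 13 = 18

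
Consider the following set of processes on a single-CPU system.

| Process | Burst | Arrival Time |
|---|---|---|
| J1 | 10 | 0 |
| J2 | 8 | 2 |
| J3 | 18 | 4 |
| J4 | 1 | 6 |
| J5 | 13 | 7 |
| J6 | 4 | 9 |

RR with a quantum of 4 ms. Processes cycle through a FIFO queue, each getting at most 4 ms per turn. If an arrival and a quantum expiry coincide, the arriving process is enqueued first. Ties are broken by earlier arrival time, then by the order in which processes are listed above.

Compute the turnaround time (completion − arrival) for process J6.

Timeline: | J1 0-4 | J2 4-8 | J3 8-12 | J1 12-16 | J4 16-17 | J5 17-21 | J2 21-25 | J6 25-29 | J3 29-33 | J1 33-35 | J5 35-39 | J3 39-43 | J5 43-47 | J3 47-51 | J5 51-52 | J3 52-54 |
Completion: J1=35  J2=25  J3=54  J4=17  J5=52  J6=29
Turnaround(J6) = completion − arrival = 29 − 9 = 20

20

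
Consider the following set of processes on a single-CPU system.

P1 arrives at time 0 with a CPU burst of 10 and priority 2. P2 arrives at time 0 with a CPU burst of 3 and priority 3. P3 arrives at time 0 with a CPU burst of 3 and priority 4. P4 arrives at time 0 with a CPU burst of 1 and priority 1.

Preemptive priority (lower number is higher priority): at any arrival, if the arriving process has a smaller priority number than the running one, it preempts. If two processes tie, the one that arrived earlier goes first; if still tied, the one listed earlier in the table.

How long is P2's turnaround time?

Gantt: | P4 0-1 | P1 1-11 | P2 11-14 | P3 14-17 |
Completion: P1=11  P2=14  P3=17  P4=1
Turnaround (C−A): P1=11  P2=14  P3=17  P4=1
Turnaround(P2) = completion − arrival = 14 − 0 = 14

14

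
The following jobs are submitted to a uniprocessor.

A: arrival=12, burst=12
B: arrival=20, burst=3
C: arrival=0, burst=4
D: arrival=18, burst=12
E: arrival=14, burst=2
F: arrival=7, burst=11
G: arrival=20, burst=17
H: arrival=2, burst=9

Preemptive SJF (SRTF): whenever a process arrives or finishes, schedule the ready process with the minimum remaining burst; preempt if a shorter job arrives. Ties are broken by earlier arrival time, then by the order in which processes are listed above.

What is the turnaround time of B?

Gantt: | C 0-4 | H 4-13 | F 13-14 | E 14-16 | F 16-20 | B 20-23 | F 23-29 | A 29-41 | D 41-53 | G 53-70 |
Completion: A=41  B=23  C=4  D=53  E=16  F=29  G=70  H=13
Turnaround(B) = completion − arrival = 23 − 20 = 3

3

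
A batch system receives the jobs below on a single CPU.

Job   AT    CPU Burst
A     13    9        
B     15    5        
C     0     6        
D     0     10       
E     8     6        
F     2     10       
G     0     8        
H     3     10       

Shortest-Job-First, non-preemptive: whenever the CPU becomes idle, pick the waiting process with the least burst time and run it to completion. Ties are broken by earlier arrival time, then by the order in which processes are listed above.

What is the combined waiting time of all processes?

Timeline: | C 0-6 | G 6-14 | E 14-20 | B 20-25 | A 25-34 | D 34-44 | F 44-54 | H 54-64 |
Completion: A=34  B=25  C=6  D=44  E=20  F=54  G=14  H=64
Turnaround (C−A): A=21  B=10  C=6  D=44  E=12  F=52  G=14  H=61
Waiting = turnaround − burst: A=12, B=5, C=0, D=34, E=6, F=42, G=6, H=51
Total waiting = 12 + 5 + 0 + 34 + 6 + 42 + 6 + 51 = 156

156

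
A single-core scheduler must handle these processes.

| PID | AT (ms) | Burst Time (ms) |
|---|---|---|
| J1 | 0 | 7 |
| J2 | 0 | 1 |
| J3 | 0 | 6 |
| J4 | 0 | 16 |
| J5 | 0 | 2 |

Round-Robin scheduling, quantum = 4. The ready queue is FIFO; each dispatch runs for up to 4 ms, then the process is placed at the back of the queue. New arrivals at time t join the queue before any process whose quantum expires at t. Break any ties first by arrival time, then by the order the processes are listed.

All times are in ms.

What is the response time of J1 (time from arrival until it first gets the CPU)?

Timeline: | J1 0-4 | J2 4-5 | J3 5-9 | J4 9-13 | J5 13-15 | J1 15-18 | J3 18-20 | J4 20-32 |
Completion: J1=18  J2=5  J3=20  J4=32  J5=15
Turnaround (C−A): J1=18  J2=5  J3=20  J4=32  J5=15
Response(J1) = first start − arrival = 0 − 0 = 0

0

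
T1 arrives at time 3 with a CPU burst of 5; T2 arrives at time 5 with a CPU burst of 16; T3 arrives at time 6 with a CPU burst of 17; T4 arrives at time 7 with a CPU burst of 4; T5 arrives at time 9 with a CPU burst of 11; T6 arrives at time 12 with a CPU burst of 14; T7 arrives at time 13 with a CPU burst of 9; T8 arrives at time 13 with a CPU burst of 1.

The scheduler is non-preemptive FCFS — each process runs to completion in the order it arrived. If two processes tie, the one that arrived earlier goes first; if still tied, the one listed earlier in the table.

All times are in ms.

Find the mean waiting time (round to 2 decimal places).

32.25

Schedule: | idle 0-3 | T1 3-8 | T2 8-24 | T3 24-41 | T4 41-45 | T5 45-56 | T6 56-70 | T7 70-79 | T8 79-80 |
Completion: T1=8  T2=24  T3=41  T4=45  T5=56  T6=70  T7=79  T8=80
Waiting times: T1=0, T2=3, T3=18, T4=34, T5=36, T6=44, T7=57, T8=66
Average waiting = (0+3+18+34+36+44+57+66) / 8 = 258/8 = 32.25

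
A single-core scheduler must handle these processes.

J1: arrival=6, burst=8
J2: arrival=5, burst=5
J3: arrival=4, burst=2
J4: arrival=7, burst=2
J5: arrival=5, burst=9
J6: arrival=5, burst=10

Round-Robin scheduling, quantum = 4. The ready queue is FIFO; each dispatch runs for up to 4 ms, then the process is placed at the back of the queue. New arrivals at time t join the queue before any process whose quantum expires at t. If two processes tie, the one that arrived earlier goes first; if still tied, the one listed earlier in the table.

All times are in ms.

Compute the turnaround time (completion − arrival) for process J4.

Schedule: | idle 0-4 | J3 4-6 | J2 6-10 | J5 10-14 | J6 14-18 | J1 18-22 | J4 22-24 | J2 24-25 | J5 25-29 | J6 29-33 | J1 33-37 | J5 37-38 | J6 38-40 |
Completion: J1=37  J2=25  J3=6  J4=24  J5=38  J6=40
Turnaround (C−A): J1=31  J2=20  J3=2  J4=17  J5=33  J6=35
Turnaround(J4) = completion − arrival = 24 − 7 = 17

17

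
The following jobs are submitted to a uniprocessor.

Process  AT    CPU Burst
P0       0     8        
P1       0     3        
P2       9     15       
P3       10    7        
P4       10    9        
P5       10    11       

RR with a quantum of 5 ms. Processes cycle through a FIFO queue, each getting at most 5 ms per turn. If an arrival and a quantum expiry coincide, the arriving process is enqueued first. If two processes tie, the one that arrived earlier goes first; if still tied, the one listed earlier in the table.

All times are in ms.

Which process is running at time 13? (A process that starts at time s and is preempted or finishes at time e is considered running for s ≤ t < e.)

Schedule: | P0 0-5 | P1 5-8 | P0 8-11 | P2 11-16 | P3 16-21 | P4 21-26 | P5 26-31 | P2 31-36 | P3 36-38 | P4 38-42 | P5 42-47 | P2 47-52 | P5 52-53 |
Completion: P0=11  P1=8  P2=52  P3=38  P4=42  P5=53
Turnaround (C−A): P0=11  P1=8  P2=43  P3=28  P4=32  P5=43

P2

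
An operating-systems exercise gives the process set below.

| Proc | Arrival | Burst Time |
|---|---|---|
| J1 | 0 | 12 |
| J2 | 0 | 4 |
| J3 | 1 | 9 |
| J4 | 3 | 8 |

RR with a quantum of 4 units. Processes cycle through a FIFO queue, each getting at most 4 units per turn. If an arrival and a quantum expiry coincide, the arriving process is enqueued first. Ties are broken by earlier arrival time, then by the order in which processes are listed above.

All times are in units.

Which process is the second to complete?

Gantt: | J1 0-4 | J2 4-8 | J3 8-12 | J4 12-16 | J1 16-20 | J3 20-24 | J4 24-28 | J1 28-32 | J3 32-33 |
Completion: J1=32  J2=8  J3=33  J4=28
Turnaround (C−A): J1=32  J2=8  J3=32  J4=25
Finish order: J2 → J4 → J1 → J3

J4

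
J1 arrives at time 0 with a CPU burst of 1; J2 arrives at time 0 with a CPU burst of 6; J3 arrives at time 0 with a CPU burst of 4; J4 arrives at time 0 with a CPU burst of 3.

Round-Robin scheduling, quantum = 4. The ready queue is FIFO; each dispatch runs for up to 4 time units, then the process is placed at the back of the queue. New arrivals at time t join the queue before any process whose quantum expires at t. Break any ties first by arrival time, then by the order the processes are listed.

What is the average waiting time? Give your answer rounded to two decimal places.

Gantt: | J1 0-1 | J2 1-5 | J3 5-9 | J4 9-12 | J2 12-14 |
Completion: J1=1  J2=14  J3=9  J4=12
Waiting times: J1=0, J2=8, J3=5, J4=9
Average waiting = (0+8+5+9) / 4 = 22/4 = 5.50

5.50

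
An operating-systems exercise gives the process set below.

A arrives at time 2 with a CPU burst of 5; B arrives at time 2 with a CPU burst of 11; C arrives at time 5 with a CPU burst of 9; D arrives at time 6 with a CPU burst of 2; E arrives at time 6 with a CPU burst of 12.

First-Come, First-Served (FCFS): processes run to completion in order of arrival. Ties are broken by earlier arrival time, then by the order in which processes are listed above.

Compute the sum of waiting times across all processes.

Gantt: | idle 0-2 | A 2-7 | B 7-18 | C 18-27 | D 27-29 | E 29-41 |
Completion: A=7  B=18  C=27  D=29  E=41
Waiting = turnaround − burst: A=0, B=5, C=13, D=21, E=23
Total waiting = 0 + 5 + 13 + 21 + 23 = 62

62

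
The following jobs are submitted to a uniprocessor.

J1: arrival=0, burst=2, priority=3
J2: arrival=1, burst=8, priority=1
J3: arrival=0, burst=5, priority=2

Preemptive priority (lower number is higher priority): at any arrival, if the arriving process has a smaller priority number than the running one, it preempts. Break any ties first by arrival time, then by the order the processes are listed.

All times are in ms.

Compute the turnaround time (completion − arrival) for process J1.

15

Timeline: | J3 0-1 | J2 1-9 | J3 9-13 | J1 13-15 |
Completion: J1=15  J2=9  J3=13
Turnaround(J1) = completion − arrival = 15 − 0 = 15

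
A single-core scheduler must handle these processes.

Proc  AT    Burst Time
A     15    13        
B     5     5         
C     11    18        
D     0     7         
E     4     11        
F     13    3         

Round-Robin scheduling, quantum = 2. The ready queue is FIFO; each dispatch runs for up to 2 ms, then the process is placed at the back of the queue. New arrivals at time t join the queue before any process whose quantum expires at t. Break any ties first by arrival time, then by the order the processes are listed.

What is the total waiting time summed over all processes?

111

Gantt: | D 0-4 | E 4-6 | D 6-8 | B 8-10 | E 10-12 | D 12-13 | B 13-15 | C 15-17 | E 17-19 | F 19-21 | A 21-23 | B 23-24 | C 24-26 | E 26-28 | F 28-29 | A 29-31 | C 31-33 | E 33-35 | A 35-37 | C 37-39 | E 39-40 | A 40-42 | C 42-44 | A 44-46 | C 46-48 | A 48-50 | C 50-52 | A 52-53 | C 53-57 |
Completion: A=53  B=24  C=57  D=13  E=40  F=29
Waiting = turnaround − burst: A=25, B=14, C=28, D=6, E=25, F=13
Total waiting = 25 + 14 + 28 + 6 + 25 + 13 = 111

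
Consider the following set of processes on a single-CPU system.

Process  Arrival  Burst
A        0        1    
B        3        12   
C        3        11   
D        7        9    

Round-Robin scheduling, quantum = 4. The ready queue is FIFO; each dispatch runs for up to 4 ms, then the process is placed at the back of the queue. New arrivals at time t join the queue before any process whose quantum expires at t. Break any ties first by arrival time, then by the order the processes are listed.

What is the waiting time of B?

Schedule: | A 0-1 | idle 1-3 | B 3-7 | C 7-11 | D 11-15 | B 15-19 | C 19-23 | D 23-27 | B 27-31 | C 31-34 | D 34-35 |
Completion: A=1  B=31  C=34  D=35
Turnaround (C−A): A=1  B=28  C=31  D=28
Waiting(B) = turnaround − burst = 28 − 12 = 16

16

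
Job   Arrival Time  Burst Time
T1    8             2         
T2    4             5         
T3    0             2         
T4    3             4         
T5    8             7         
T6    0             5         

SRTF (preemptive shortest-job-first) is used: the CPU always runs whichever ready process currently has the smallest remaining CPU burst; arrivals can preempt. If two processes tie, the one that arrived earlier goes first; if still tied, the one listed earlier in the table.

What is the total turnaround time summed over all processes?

52

Gantt: | T3 0-2 | T6 2-7 | T4 7-8 | T1 8-10 | T4 10-13 | T2 13-18 | T5 18-25 |
Completion: T1=10  T2=18  T3=2  T4=13  T5=25  T6=7
Turnaround (C−A): T1=2  T2=14  T3=2  T4=10  T5=17  T6=7
Turnaround = completion − arrival: T1=2, T2=14, T3=2, T4=10, T5=17, T6=7
Total turnaround = 2 + 14 + 2 + 10 + 17 + 7 = 52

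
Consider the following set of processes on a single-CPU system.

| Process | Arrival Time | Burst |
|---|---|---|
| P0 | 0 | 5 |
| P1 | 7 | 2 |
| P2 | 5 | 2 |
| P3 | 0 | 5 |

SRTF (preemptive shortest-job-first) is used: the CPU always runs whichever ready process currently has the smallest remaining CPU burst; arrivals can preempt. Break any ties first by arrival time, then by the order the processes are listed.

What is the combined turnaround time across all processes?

23

Timeline: | P0 0-5 | P2 5-7 | P1 7-9 | P3 9-14 |
Completion: P0=5  P1=9  P2=7  P3=14
Turnaround (C−A): P0=5  P1=2  P2=2  P3=14
Turnaround = completion − arrival: P0=5, P1=2, P2=2, P3=14
Total turnaround = 5 + 2 + 2 + 14 = 23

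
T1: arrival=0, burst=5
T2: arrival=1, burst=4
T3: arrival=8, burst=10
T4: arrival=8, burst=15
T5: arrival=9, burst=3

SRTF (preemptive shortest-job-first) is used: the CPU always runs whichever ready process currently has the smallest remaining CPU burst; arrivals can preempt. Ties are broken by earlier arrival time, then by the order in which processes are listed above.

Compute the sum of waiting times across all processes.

Timeline: | T1 0-5 | T2 5-9 | T5 9-12 | T3 12-22 | T4 22-37 |
Completion: T1=5  T2=9  T3=22  T4=37  T5=12
Turnaround (C−A): T1=5  T2=8  T3=14  T4=29  T5=3
Waiting = turnaround − burst: T1=0, T2=4, T3=4, T4=14, T5=0
Total waiting = 0 + 4 + 4 + 14 + 0 = 22

22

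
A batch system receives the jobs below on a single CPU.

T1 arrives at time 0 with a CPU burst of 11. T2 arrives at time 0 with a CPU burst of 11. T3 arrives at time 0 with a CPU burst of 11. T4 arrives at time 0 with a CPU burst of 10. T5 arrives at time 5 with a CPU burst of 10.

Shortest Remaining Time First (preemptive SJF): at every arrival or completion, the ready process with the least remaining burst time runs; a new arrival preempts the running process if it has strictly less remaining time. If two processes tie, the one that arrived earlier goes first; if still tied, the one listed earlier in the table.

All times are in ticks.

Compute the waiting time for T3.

42

Schedule: | T4 0-10 | T5 10-20 | T1 20-31 | T2 31-42 | T3 42-53 |
Completion: T1=31  T2=42  T3=53  T4=10  T5=20
Turnaround (C−A): T1=31  T2=42  T3=53  T4=10  T5=15
Waiting(T3) = turnaround − burst = 53 − 11 = 42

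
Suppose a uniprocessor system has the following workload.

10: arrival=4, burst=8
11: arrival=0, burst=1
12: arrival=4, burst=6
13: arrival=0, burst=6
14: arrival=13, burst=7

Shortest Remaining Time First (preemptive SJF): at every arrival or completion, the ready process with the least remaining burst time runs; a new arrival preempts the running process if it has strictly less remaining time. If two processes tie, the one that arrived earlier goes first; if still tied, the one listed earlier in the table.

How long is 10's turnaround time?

Gantt: | 11 0-1 | 13 1-7 | 12 7-13 | 14 13-20 | 10 20-28 |
Completion: 10=28  11=1  12=13  13=7  14=20
Turnaround(10) = completion − arrival = 28 − 4 = 24

24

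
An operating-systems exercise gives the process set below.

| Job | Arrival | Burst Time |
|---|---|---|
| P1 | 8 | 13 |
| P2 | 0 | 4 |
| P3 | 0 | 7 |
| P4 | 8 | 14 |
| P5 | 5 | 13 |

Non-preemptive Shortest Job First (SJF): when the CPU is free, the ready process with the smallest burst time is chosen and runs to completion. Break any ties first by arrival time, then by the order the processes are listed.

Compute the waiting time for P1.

16

Gantt: | P2 0-4 | P3 4-11 | P5 11-24 | P1 24-37 | P4 37-51 |
Completion: P1=37  P2=4  P3=11  P4=51  P5=24
Turnaround (C−A): P1=29  P2=4  P3=11  P4=43  P5=19
Waiting(P1) = turnaround − burst = 29 − 13 = 16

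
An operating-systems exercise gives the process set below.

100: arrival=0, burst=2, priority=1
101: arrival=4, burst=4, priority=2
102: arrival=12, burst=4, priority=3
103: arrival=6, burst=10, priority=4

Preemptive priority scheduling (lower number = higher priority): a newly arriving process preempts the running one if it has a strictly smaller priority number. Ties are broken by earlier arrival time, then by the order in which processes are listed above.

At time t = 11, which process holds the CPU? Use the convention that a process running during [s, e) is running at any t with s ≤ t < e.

Timeline: | 100 0-2 | idle 2-4 | 101 4-8 | 103 8-12 | 102 12-16 | 103 16-22 |
Completion: 100=2  101=8  102=16  103=22
Turnaround (C−A): 100=2  101=4  102=4  103=16

103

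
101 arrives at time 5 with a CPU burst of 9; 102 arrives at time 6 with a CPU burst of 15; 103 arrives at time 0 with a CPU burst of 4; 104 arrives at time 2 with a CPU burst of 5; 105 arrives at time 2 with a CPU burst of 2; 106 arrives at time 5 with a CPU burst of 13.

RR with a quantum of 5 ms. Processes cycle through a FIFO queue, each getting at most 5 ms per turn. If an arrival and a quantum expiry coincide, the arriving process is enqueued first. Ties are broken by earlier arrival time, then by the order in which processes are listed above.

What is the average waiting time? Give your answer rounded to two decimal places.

Timeline: | 103 0-4 | 104 4-9 | 105 9-11 | 101 11-16 | 106 16-21 | 102 21-26 | 101 26-30 | 106 30-35 | 102 35-40 | 106 40-43 | 102 43-48 |
Completion: 101=30  102=48  103=4  104=9  105=11  106=43
Waiting times: 101=16, 102=27, 103=0, 104=2, 105=7, 106=25
Average waiting = (16+27+0+2+7+25) / 6 = 77/6 = 12.83

12.83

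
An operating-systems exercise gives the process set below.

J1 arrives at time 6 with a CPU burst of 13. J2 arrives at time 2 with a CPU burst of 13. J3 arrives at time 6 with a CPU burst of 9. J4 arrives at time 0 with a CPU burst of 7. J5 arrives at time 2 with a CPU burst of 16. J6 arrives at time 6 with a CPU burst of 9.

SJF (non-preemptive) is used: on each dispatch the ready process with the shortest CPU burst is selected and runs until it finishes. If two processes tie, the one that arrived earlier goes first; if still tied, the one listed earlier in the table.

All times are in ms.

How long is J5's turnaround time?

65

Schedule: | J4 0-7 | J3 7-16 | J6 16-25 | J2 25-38 | J1 38-51 | J5 51-67 |
Completion: J1=51  J2=38  J3=16  J4=7  J5=67  J6=25
Turnaround (C−A): J1=45  J2=36  J3=10  J4=7  J5=65  J6=19
Turnaround(J5) = completion − arrival = 67 − 2 = 65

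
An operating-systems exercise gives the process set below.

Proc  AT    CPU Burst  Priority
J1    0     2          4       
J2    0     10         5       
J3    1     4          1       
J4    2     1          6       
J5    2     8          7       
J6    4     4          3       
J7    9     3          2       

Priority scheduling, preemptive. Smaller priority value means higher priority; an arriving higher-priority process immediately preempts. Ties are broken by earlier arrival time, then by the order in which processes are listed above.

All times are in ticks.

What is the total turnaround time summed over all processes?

100

Timeline: | J1 0-1 | J3 1-5 | J6 5-9 | J7 9-12 | J1 12-13 | J2 13-23 | J4 23-24 | J5 24-32 |
Completion: J1=13  J2=23  J3=5  J4=24  J5=32  J6=9  J7=12
Turnaround = completion − arrival: J1=13, J2=23, J3=4, J4=22, J5=30, J6=5, J7=3
Total turnaround = 13 + 23 + 4 + 22 + 30 + 5 + 3 = 100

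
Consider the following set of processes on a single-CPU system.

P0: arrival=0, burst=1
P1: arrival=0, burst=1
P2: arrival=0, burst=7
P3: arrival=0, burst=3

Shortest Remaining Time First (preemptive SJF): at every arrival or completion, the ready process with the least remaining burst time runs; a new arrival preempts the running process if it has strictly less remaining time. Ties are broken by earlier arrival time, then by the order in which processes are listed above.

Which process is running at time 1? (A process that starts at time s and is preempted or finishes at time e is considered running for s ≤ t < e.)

Gantt: | P0 0-1 | P1 1-2 | P3 2-5 | P2 5-12 |
Completion: P0=1  P1=2  P2=12  P3=5
Turnaround (C−A): P0=1  P1=2  P2=12  P3=5

P1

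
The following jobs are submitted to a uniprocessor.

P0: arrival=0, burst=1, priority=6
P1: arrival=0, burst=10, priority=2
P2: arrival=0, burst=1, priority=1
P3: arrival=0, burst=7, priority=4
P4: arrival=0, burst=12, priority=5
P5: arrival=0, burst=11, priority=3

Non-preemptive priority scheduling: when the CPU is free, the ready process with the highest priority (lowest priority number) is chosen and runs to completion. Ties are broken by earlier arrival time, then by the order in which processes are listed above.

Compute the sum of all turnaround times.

146

Timeline: | P2 0-1 | P1 1-11 | P5 11-22 | P3 22-29 | P4 29-41 | P0 41-42 |
Completion: P0=42  P1=11  P2=1  P3=29  P4=41  P5=22
Turnaround = completion − arrival: P0=42, P1=11, P2=1, P3=29, P4=41, P5=22
Total turnaround = 42 + 11 + 1 + 29 + 41 + 22 = 146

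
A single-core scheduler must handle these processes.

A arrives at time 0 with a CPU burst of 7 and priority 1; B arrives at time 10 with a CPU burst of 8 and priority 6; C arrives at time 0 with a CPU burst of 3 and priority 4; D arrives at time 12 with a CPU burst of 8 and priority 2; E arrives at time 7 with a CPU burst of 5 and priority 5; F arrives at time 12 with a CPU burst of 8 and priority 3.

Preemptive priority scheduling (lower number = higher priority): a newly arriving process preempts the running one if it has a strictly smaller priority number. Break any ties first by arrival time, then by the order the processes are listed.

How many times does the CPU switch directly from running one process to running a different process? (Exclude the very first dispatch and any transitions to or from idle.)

Timeline: | A 0-7 | C 7-10 | E 10-12 | D 12-20 | F 20-28 | E 28-31 | B 31-39 |
Completion: A=7  B=39  C=10  D=20  E=31  F=28
Turnaround (C−A): A=7  B=29  C=10  D=8  E=24  F=16

6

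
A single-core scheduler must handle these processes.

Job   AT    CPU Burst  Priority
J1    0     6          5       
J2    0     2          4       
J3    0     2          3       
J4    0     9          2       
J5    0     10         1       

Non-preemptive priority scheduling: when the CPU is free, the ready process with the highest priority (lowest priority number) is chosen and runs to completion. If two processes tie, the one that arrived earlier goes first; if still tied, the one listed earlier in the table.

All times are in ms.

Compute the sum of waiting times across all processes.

Timeline: | J5 0-10 | J4 10-19 | J3 19-21 | J2 21-23 | J1 23-29 |
Completion: J1=29  J2=23  J3=21  J4=19  J5=10
Turnaround (C−A): J1=29  J2=23  J3=21  J4=19  J5=10
Waiting = turnaround − burst: J1=23, J2=21, J3=19, J4=10, J5=0
Total waiting = 23 + 21 + 19 + 10 + 0 = 73

73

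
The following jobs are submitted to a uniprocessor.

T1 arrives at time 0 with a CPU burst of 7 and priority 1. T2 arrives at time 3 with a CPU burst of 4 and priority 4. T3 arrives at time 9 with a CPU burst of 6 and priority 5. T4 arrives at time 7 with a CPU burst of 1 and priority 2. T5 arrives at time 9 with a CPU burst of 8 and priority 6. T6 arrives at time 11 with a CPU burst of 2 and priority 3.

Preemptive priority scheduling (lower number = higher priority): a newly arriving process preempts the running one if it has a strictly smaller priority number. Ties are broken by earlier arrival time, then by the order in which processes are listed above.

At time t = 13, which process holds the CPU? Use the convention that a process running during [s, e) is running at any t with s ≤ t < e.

T2

Timeline: | T1 0-7 | T4 7-8 | T2 8-11 | T6 11-13 | T2 13-14 | T3 14-20 | T5 20-28 |
Completion: T1=7  T2=14  T3=20  T4=8  T5=28  T6=13
Turnaround (C−A): T1=7  T2=11  T3=11  T4=1  T5=19  T6=2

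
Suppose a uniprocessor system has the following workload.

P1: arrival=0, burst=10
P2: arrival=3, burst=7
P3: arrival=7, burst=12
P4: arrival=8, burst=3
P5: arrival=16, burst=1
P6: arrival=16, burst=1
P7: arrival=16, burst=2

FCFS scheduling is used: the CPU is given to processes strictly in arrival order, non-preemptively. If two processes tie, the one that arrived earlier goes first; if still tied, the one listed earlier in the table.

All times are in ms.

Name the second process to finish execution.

P2

Gantt: | P1 0-10 | P2 10-17 | P3 17-29 | P4 29-32 | P5 32-33 | P6 33-34 | P7 34-36 |
Completion: P1=10  P2=17  P3=29  P4=32  P5=33  P6=34  P7=36
Finish order: P1 → P2 → P3 → P4 → P5 → P6 → P7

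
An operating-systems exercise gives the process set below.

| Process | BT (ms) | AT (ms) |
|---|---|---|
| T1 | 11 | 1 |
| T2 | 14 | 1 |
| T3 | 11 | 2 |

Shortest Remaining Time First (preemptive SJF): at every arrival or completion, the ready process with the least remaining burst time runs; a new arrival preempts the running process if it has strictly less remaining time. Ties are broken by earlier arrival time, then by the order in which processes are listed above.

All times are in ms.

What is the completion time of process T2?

Gantt: | idle 0-1 | T1 1-12 | T3 12-23 | T2 23-37 |
Completion: T1=12  T2=37  T3=23
Turnaround (C−A): T1=11  T2=36  T3=21

37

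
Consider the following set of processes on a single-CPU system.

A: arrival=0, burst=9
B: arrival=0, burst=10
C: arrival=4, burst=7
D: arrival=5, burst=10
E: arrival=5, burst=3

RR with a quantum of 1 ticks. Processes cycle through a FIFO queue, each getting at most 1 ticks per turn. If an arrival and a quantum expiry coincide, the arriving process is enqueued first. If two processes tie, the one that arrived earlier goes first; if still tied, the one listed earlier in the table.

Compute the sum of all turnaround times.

Gantt: | A 0-1 | B 1-2 | A 2-3 | B 3-4 | A 4-5 | C 5-6 | B 6-7 | D 7-8 | E 8-9 | A 9-10 | C 10-11 | B 11-12 | D 12-13 | E 13-14 | A 14-15 | C 15-16 | B 16-17 | D 17-18 | E 18-19 | A 19-20 | C 20-21 | B 21-22 | D 22-23 | A 23-24 | C 24-25 | B 25-26 | D 26-27 | A 27-28 | C 28-29 | B 29-30 | D 30-31 | A 31-32 | C 32-33 | B 33-34 | D 34-35 | B 35-36 | D 36-39 |
Completion: A=32  B=36  C=33  D=39  E=19
Turnaround (C−A): A=32  B=36  C=29  D=34  E=14
Turnaround = completion − arrival: A=32, B=36, C=29, D=34, E=14
Total turnaround = 32 + 36 + 29 + 34 + 14 = 145

145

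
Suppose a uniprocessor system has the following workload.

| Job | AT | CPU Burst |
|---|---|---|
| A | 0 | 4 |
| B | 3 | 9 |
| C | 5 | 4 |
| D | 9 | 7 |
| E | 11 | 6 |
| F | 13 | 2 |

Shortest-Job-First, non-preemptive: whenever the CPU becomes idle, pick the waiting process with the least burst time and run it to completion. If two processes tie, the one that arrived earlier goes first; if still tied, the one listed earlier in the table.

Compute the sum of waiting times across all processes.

Schedule: | A 0-4 | B 4-13 | F 13-15 | C 15-19 | E 19-25 | D 25-32 |
Completion: A=4  B=13  C=19  D=32  E=25  F=15
Turnaround (C−A): A=4  B=10  C=14  D=23  E=14  F=2
Waiting = turnaround − burst: A=0, B=1, C=10, D=16, E=8, F=0
Total waiting = 0 + 1 + 10 + 16 + 8 + 0 = 35

35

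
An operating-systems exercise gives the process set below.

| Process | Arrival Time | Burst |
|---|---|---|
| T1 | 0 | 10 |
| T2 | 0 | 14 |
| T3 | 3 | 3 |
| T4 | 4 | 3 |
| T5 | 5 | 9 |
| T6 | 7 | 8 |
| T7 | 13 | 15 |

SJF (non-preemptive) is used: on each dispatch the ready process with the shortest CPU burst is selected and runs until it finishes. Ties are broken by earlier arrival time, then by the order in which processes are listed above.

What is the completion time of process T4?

16

Gantt: | T1 0-10 | T3 10-13 | T4 13-16 | T6 16-24 | T5 24-33 | T2 33-47 | T7 47-62 |
Completion: T1=10  T2=47  T3=13  T4=16  T5=33  T6=24  T7=62
Turnaround (C−A): T1=10  T2=47  T3=10  T4=12  T5=28  T6=17  T7=49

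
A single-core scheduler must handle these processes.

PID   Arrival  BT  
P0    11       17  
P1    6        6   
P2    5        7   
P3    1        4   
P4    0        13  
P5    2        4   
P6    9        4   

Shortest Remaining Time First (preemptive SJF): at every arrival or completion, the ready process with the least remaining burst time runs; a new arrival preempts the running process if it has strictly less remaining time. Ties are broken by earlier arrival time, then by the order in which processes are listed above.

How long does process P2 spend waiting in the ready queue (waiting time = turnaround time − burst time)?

Timeline: | P4 0-1 | P3 1-5 | P5 5-9 | P6 9-13 | P1 13-19 | P2 19-26 | P4 26-38 | P0 38-55 |
Completion: P0=55  P1=19  P2=26  P3=5  P4=38  P5=9  P6=13
Waiting(P2) = turnaround − burst = 21 − 7 = 14

14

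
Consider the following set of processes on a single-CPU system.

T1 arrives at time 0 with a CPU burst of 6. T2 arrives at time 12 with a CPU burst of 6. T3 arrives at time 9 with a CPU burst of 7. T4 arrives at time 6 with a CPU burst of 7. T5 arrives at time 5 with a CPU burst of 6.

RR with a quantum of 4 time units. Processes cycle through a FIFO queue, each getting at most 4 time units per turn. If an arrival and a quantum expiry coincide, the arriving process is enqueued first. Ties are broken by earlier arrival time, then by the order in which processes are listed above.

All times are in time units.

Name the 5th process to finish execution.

T2

Timeline: | T1 0-6 | T5 6-10 | T4 10-14 | T3 14-18 | T5 18-20 | T2 20-24 | T4 24-27 | T3 27-30 | T2 30-32 |
Completion: T1=6  T2=32  T3=30  T4=27  T5=20
Turnaround (C−A): T1=6  T2=20  T3=21  T4=21  T5=15
Finish order: T1 → T5 → T4 → T3 → T2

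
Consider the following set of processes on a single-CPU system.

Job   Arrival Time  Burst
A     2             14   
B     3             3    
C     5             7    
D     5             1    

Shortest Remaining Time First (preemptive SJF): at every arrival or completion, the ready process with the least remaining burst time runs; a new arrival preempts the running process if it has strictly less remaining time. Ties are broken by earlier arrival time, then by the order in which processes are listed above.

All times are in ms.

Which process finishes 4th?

Schedule: | idle 0-2 | A 2-3 | B 3-6 | D 6-7 | C 7-14 | A 14-27 |
Completion: A=27  B=6  C=14  D=7
Finish order: B → D → C → A

A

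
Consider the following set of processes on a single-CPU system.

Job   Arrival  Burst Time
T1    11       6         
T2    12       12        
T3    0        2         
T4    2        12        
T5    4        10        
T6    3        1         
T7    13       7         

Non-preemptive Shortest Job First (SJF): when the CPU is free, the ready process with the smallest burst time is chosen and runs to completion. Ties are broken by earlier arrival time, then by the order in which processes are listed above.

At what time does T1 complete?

Schedule: | T3 0-2 | T4 2-14 | T6 14-15 | T1 15-21 | T7 21-28 | T5 28-38 | T2 38-50 |
Completion: T1=21  T2=50  T3=2  T4=14  T5=38  T6=15  T7=28
Turnaround (C−A): T1=10  T2=38  T3=2  T4=12  T5=34  T6=12  T7=15

21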